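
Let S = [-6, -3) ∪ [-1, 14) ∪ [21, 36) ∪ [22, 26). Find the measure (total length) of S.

Merged: [-6, -3), [-1, 14), [21, 36).
Lengths: 3 + 15 + 15 = 33.

33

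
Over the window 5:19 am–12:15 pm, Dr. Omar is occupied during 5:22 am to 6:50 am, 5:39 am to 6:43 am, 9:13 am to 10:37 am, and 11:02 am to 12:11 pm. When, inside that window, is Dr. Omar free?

5:19 am–5:22 am, 6:50 am–9:13 am, 10:37 am–11:02 am, 12:11 pm–12:15 pm

The merged coverage is 5:22 am–6:50 am, 9:13 am–10:37 am, 11:02 am–12:11 pm.
Complement within 5:19 am–12:15 pm: 5:19 am–5:22 am, 6:50 am–9:13 am, 10:37 am–11:02 am, 12:11 pm–12:15 pm.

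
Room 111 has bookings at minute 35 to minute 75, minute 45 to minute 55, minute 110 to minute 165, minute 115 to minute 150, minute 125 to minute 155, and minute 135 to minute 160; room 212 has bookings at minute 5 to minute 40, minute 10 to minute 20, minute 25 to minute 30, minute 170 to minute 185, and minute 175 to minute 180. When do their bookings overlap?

A, merged: minute 35 to minute 75, minute 110 to minute 165.
B, merged: minute 5 to minute 40, minute 170 to minute 185.
minute 35 to minute 75 meets the second set on minute 35 to minute 40.
minute 110 to minute 165: no overlap with the second set.

minute 35 to minute 40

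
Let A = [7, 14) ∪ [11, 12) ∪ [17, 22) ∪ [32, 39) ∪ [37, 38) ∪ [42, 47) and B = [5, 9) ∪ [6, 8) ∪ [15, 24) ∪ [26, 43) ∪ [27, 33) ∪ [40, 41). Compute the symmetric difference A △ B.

Merge the first list: [7, 14), [17, 22), [32, 39), [42, 47).
Merge the second list: [5, 9), [15, 24), [26, 43).
A \ B = [9, 14), [43, 47).
B \ A = [5, 7), [15, 17), [22, 24), [26, 32), [39, 42).
Union of the two gives the symmetric difference.

[5, 7) ∪ [9, 14) ∪ [15, 17) ∪ [22, 24) ∪ [26, 32) ∪ [39, 42) ∪ [43, 47)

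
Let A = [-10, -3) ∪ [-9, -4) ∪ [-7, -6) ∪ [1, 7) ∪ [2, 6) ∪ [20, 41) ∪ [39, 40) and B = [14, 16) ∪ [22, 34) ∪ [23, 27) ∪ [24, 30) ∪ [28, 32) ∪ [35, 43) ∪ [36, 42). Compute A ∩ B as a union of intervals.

[22, 34) ∪ [35, 41)

First set merges to [-10, -3), [1, 7), [20, 41).
Second set merges to [14, 16), [22, 34), [35, 43).
[-10, -3) meets no B interval.
[1, 7) meets no B interval.
[20, 41) ∩ B → [22, 34), [35, 41).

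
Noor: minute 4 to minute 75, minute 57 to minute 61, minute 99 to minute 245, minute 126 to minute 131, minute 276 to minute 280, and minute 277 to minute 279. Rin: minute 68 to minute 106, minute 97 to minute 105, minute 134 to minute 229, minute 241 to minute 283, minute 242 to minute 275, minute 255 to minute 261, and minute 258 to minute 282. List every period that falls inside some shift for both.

minute 68 to minute 75, minute 99 to minute 106, minute 134 to minute 229, minute 241 to minute 245, minute 276 to minute 280

Merge the first list: minute 4 to minute 75, minute 99 to minute 245, minute 276 to minute 280.
Merge the second list: minute 68 to minute 106, minute 134 to minute 229, minute 241 to minute 283.
minute 4 to minute 75 overlaps B on minute 68 to minute 75.
minute 99 to minute 245 overlaps B on minute 99 to minute 106, minute 134 to minute 229, minute 241 to minute 245.
minute 276 to minute 280 overlaps B on minute 276 to minute 280.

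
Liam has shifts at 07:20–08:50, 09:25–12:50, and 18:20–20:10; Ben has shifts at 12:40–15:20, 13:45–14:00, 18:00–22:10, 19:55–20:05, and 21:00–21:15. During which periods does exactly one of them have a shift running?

07:20–08:50, 09:25–12:40, 12:50–15:20, 18:00–18:20, 20:10–22:10

Merge the second list: 12:40–15:20, 18:00–22:10.
A \ B = 07:20–08:50, 09:25–12:40.
B \ A = 12:50–15:20, 18:00–18:20, 20:10–22:10.
Union of the two gives the symmetric difference.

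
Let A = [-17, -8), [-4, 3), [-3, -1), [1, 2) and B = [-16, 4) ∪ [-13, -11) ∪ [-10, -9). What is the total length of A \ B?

1

A, merged: [-17, -8), [-4, 3).
B, merged: [-16, 4).
A \ B = [-17, -16).
Total: 1.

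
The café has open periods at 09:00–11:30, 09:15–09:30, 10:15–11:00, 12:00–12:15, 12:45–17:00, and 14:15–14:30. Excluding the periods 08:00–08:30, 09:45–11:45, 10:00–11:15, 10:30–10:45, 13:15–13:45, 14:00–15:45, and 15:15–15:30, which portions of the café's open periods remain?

09:00–09:45, 12:00–12:15, 12:45–13:15, 13:45–14:00, 15:45–17:00

Merge the first list: 09:00–11:30, 12:00–12:15, 12:45–17:00.
Merge the second list: 08:00–08:30, 09:45–11:45, 13:15–13:45, 14:00–15:45.
09:00–11:30 \ B = 09:00–09:45.
12:00–12:15: nothing removed.
12:45–17:00 \ B = 12:45–13:15, 13:45–14:00, 15:45–17:00.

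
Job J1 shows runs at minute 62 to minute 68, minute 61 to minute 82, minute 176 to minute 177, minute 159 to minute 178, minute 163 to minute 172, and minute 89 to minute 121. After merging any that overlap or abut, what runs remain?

minute 61 to minute 82, minute 89 to minute 121, minute 159 to minute 178

Sort by start: minute 61 to minute 82, minute 62 to minute 68, minute 89 to minute 121, minute 159 to minute 178, minute 163 to minute 172, minute 176 to minute 177.
minute 62 to minute 68 overlaps/touches minute 61 to minute 82 → extend to minute 61 to minute 82.
minute 89 to minute 121 is disjoint → start new block.
minute 159 to minute 178 is disjoint → start new block.
minute 163 to minute 172 overlaps/touches minute 159 to minute 178 → extend to minute 159 to minute 178.
minute 176 to minute 177 overlaps/touches minute 159 to minute 178 → extend to minute 159 to minute 178.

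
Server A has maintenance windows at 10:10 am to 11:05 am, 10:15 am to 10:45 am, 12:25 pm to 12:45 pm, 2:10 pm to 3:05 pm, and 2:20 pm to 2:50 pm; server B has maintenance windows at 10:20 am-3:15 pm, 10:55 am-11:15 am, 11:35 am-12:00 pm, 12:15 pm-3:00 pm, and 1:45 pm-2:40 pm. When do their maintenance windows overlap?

10:20 am-11:05 am, 12:25 pm-12:45 pm, 2:10 pm-3:05 pm

Merge the first list: 10:10 am-11:05 am, 12:25 pm-12:45 pm, 2:10 pm-3:05 pm.
Merge the second list: 10:20 am-3:15 pm.
10:10 am-11:05 am overlaps B on 10:20 am-11:05 am.
12:25 pm-12:45 pm overlaps B on 12:25 pm-12:45 pm.
2:10 pm-3:05 pm overlaps B on 2:10 pm-3:05 pm.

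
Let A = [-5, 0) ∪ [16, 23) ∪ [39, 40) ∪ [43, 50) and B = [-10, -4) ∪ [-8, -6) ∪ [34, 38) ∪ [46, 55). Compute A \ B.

Merge the second list: [-10, -4), [34, 38), [46, 55).
[-5, 0) \ B = [-4, 0).
[16, 23): nothing removed.
[39, 40): nothing removed.
[43, 50) \ B = [43, 46).

[-4, 0) ∪ [16, 23) ∪ [39, 40) ∪ [43, 46)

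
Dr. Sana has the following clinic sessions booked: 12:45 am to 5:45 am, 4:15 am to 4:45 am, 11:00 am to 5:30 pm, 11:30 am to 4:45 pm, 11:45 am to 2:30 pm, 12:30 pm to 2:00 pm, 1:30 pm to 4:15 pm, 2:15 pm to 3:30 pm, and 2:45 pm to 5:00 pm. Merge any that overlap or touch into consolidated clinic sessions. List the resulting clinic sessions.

4:15 am–4:45 am overlaps/touches 12:45 am–5:45 am → extend to 12:45 am–5:45 am.
11:00 am–5:30 pm is disjoint → start new block.
11:30 am–4:45 pm overlaps/touches 11:00 am–5:30 pm → extend to 11:00 am–5:30 pm.
11:45 am–2:30 pm overlaps/touches 11:00 am–5:30 pm → extend to 11:00 am–5:30 pm.
12:30 pm–2:00 pm overlaps/touches 11:00 am–5:30 pm → extend to 11:00 am–5:30 pm.
1:30 pm–4:15 pm overlaps/touches 11:00 am–5:30 pm → extend to 11:00 am–5:30 pm.
2:15 pm–3:30 pm overlaps/touches 11:00 am–5:30 pm → extend to 11:00 am–5:30 pm.
2:45 pm–5:00 pm overlaps/touches 11:00 am–5:30 pm → extend to 11:00 am–5:30 pm.

12:45 am–5:45 am, 11:00 am–5:30 pm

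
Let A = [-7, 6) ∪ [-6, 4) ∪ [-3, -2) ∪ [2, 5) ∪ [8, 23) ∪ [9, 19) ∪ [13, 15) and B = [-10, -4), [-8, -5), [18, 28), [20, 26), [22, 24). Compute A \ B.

A, merged: [-7, 6), [8, 23).
B, merged: [-10, -4), [18, 28).
[-7, 6) minus B → [-4, 6).
[8, 23) minus B → [8, 18).

[-4, 6) ∪ [8, 18)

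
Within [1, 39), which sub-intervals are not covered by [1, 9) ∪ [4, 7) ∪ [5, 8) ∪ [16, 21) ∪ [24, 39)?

After merging, the occupied span is [1, 9), [16, 21), [24, 39).
Complement within [1, 39): [9, 16), [21, 24).

[9, 16) ∪ [21, 24)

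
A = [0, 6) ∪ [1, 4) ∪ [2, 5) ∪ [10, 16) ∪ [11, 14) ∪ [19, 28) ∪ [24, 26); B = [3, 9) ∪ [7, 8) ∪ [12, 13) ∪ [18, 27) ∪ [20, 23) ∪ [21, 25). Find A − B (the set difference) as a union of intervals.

Merge the first list: [0, 6), [10, 16), [19, 28).
Merge the second list: [3, 9), [12, 13), [18, 27).
[0, 6) minus B → [0, 3).
[10, 16) minus B → [10, 12), [13, 16).
[19, 28) minus B → [27, 28).

[0, 3) ∪ [10, 12) ∪ [13, 16) ∪ [27, 28)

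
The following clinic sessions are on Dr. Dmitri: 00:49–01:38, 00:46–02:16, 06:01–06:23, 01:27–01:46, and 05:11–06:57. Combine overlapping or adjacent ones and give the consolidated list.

00:46–02:16, 05:11–06:57

Sort by start: 00:46–02:16, 00:49–01:38, 01:27–01:46, 05:11–06:57, 06:01–06:23.
00:49–01:38 overlaps/touches 00:46–02:16 → extend to 00:46–02:16.
01:27–01:46 overlaps/touches 00:46–02:16 → extend to 00:46–02:16.
05:11–06:57 is disjoint → start new block.
06:01–06:23 overlaps/touches 05:11–06:57 → extend to 05:11–06:57.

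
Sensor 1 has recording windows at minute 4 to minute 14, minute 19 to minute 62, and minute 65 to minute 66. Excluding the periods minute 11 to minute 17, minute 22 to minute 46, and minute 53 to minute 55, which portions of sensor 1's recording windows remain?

minute 4 to minute 11, minute 19 to minute 22, minute 46 to minute 53, minute 55 to minute 62, minute 65 to minute 66

minute 4 to minute 14 \ B = minute 4 to minute 11.
minute 19 to minute 62 \ B = minute 19 to minute 22, minute 46 to minute 53, minute 55 to minute 62.
minute 65 to minute 66: nothing removed.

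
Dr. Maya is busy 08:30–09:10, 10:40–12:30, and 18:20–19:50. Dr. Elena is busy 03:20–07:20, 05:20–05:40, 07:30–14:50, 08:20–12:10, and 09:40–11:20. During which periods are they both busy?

08:30–09:10, 10:40–12:30

B, merged: 03:20–07:20, 07:30–14:50.
08:30–09:10 ∩ B → 08:30–09:10.
10:40–12:30 ∩ B → 10:40–12:30.
18:20–19:50 meets no B interval.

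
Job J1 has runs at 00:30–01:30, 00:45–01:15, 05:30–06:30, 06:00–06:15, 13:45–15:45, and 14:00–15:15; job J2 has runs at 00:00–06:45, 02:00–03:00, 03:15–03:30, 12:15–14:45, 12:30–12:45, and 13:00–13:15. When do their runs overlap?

Merge the first list: 00:30-01:30, 05:30-06:30, 13:45-15:45.
Merge the second list: 00:00-06:45, 12:15-14:45.
00:30-01:30 meets the second set on 00:30-01:30.
05:30-06:30 meets the second set on 05:30-06:30.
13:45-15:45 meets the second set on 13:45-14:45.

00:30-01:30, 05:30-06:30, 13:45-14:45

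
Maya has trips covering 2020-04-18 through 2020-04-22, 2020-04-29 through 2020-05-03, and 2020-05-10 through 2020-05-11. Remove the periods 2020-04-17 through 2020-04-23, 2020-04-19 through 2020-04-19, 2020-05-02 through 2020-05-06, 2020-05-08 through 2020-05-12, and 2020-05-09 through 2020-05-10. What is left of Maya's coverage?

2020-04-29 through 2020-05-01

Merge the second list: 2020-04-17 through 2020-04-23, 2020-05-02 through 2020-05-06, 2020-05-08 through 2020-05-12.
2020-04-18 through 2020-04-22: fully covered by B → removed.
2020-04-29 through 2020-05-03 minus B → 2020-04-29 through 2020-05-01.
2020-05-10 through 2020-05-11: fully covered by B → removed.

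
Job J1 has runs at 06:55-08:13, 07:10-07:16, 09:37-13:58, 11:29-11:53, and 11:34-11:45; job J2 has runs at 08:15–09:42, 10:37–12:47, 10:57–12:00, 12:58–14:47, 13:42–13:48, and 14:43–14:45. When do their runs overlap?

09:37–09:42, 10:37–12:47, 12:58–13:58

Merge the first list: 06:55–08:13, 09:37–13:58.
Merge the second list: 08:15–09:42, 10:37–12:47, 12:58–14:47.
06:55–08:13: no overlap with the second set.
09:37–13:58 meets the second set on 09:37–09:42, 10:37–12:47, 12:58–13:58.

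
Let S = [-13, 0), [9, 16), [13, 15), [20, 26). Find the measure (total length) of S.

26

Merged: [-13, 0), [9, 16), [20, 26).
Lengths: 13 + 7 + 6 = 26.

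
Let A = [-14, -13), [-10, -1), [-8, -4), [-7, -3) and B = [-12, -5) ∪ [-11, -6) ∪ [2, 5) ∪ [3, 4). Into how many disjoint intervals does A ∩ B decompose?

Merge the first list: [-14, -13), [-10, -1).
Merge the second list: [-12, -5), [2, 5).
A ∩ B = [-10, -5).
That is 1 disjoint piece.

1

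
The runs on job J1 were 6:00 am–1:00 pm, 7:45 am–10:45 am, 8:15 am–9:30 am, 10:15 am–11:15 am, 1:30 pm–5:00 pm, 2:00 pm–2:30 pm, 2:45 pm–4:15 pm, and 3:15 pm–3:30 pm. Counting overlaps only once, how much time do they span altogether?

Merged: 6:00 am-1:00 pm, 1:30 pm-5:00 pm.
Lengths: 7 h + 3 h 30 min = 10 h 30 min.

10 h 30 min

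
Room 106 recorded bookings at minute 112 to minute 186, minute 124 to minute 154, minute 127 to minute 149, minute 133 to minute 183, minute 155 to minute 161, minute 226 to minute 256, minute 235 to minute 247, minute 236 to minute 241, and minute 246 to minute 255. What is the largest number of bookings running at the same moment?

4

At minute 133, 4 of the intervals are simultaneously active.
No point has more.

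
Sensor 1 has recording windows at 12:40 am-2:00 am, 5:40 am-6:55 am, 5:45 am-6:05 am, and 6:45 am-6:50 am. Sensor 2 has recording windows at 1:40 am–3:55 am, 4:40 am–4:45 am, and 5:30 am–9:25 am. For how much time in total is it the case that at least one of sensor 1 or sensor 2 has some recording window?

7 h 15 min

First set merges to 12:40 am-2:00 am, 5:40 am-6:55 am.
A ∪ B = 12:40 am-3:55 am, 4:40 am-4:45 am, 5:30 am-9:25 am.
Total: 3 h 15 min + 5 min + 3 h 55 min = 7 h 15 min.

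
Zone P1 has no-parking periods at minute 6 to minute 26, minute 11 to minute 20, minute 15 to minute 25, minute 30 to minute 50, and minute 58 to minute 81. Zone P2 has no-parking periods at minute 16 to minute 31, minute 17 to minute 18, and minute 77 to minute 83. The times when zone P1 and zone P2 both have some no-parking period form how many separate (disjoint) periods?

3

A, merged: minute 6 to minute 26, minute 30 to minute 50, minute 58 to minute 81.
B, merged: minute 16 to minute 31, minute 77 to minute 83.
A ∩ B = minute 16 to minute 26, minute 30 to minute 31, minute 77 to minute 81.
That is 3 disjoint pieces.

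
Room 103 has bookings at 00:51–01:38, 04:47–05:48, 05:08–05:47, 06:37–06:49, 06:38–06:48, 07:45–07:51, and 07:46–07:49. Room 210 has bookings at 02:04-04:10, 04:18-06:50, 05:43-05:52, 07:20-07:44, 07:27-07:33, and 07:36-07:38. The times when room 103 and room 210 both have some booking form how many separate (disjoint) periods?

2

Merge the first list: 00:51–01:38, 04:47–05:48, 06:37–06:49, 07:45–07:51.
Merge the second list: 02:04–04:10, 04:18–06:50, 07:20–07:44.
A ∩ B = 04:47–05:48, 06:37–06:49.
That is 2 disjoint pieces.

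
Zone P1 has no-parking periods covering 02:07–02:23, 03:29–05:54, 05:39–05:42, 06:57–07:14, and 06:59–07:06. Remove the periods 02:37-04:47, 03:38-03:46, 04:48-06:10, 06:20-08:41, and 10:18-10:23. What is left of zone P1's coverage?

First set merges to 02:07–02:23, 03:29–05:54, 06:57–07:14.
Second set merges to 02:37–04:47, 04:48–06:10, 06:20–08:41, 10:18–10:23.
02:07–02:23: no B overlap → unchanged.
03:29–05:54 minus B → 04:47–04:48.
06:57–07:14: fully covered by B → removed.

02:07–02:23, 04:47–04:48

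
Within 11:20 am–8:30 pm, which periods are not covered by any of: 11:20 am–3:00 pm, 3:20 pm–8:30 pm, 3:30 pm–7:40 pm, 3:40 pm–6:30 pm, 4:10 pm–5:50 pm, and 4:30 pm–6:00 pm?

3:00 pm-3:20 pm

The merged coverage is 11:20 am-3:00 pm, 3:20 pm-8:30 pm.
Complement within 11:20 am-8:30 pm: 3:00 pm-3:20 pm.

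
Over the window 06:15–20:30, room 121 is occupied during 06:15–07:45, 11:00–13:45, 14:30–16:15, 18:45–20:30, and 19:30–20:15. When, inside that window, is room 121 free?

07:45–11:00, 13:45–14:30, 16:15–18:45

The merged coverage is 06:15–07:45, 11:00–13:45, 14:30–16:15, 18:45–20:30.
Complement within 06:15–20:30: 07:45–11:00, 13:45–14:30, 16:15–18:45.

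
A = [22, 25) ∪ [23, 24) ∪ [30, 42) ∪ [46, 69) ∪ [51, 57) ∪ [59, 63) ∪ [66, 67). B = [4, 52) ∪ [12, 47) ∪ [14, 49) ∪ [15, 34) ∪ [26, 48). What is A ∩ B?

[22, 25) ∪ [30, 42) ∪ [46, 52)

Merge the first list: [22, 25), [30, 42), [46, 69).
Merge the second list: [4, 52).
[22, 25) meets the second set on [22, 25).
[30, 42) meets the second set on [30, 42).
[46, 69) meets the second set on [46, 52).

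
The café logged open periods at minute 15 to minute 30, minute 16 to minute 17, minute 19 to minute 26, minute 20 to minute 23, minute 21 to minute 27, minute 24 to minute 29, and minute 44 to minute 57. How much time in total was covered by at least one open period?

Merged: minute 15 to minute 30, minute 44 to minute 57.
Lengths: 15 minutes + 13 minutes = 28 minutes.

28 minutes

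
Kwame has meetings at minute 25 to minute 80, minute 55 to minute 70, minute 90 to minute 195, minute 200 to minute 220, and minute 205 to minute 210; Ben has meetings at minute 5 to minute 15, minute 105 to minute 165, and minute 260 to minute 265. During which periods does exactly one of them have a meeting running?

minute 5 to minute 15, minute 25 to minute 80, minute 90 to minute 105, minute 165 to minute 195, minute 200 to minute 220, minute 260 to minute 265

First set merges to minute 25 to minute 80, minute 90 to minute 195, minute 200 to minute 220.
A but not B: minute 25 to minute 80, minute 90 to minute 105, minute 165 to minute 195, minute 200 to minute 220.
B but not A: minute 5 to minute 15, minute 260 to minute 265.
Combining gives A △ B.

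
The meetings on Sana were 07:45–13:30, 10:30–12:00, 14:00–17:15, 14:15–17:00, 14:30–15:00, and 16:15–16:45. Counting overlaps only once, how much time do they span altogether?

Merged: 07:45–13:30, 14:00–17:15.
Lengths: 5 h 45 min + 3 h 15 min = 9 h.

9 h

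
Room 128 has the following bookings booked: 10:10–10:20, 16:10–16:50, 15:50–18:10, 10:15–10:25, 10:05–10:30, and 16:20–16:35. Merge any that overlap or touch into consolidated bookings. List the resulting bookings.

Sort by start: 10:05–10:30, 10:10–10:20, 10:15–10:25, 15:50–18:10, 16:10–16:50, 16:20–16:35.
10:10–10:20 overlaps/touches 10:05–10:30 → extend to 10:05–10:30.
10:15–10:25 overlaps/touches 10:05–10:30 → extend to 10:05–10:30.
15:50–18:10 is disjoint → start new block.
16:10–16:50 overlaps/touches 15:50–18:10 → extend to 15:50–18:10.
16:20–16:35 overlaps/touches 15:50–18:10 → extend to 15:50–18:10.

10:05–10:30, 15:50–18:10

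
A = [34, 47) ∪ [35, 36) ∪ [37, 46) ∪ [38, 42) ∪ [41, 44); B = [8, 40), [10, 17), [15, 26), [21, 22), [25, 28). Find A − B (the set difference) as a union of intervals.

[40, 47)

First set merges to [34, 47).
Second set merges to [8, 40).
[34, 47) minus B → [40, 47).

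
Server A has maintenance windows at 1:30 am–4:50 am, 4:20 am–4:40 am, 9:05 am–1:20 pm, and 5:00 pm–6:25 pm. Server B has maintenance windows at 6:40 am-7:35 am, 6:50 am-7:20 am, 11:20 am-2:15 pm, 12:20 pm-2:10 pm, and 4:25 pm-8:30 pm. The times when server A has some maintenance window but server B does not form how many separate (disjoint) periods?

A, merged: 1:30 am–4:50 am, 9:05 am–1:20 pm, 5:00 pm–6:25 pm.
B, merged: 6:40 am–7:35 am, 11:20 am–2:15 pm, 4:25 pm–8:30 pm.
A \ B = 1:30 am–4:50 am, 9:05 am–11:20 am.
That is 2 disjoint pieces.

2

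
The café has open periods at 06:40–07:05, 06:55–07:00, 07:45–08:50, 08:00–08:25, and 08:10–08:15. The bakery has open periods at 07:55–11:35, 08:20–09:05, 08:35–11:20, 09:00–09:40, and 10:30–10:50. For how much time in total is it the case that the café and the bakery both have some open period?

A, merged: 06:40–07:05, 07:45–08:50.
B, merged: 07:55–11:35.
A ∩ B = 07:55–08:50.
Total: 55 min.

55 min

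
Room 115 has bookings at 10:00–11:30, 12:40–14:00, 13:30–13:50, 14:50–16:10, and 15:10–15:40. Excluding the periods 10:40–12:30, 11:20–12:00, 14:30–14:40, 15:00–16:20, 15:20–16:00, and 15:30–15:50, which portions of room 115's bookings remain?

10:00-10:40, 12:40-14:00, 14:50-15:00

A, merged: 10:00-11:30, 12:40-14:00, 14:50-16:10.
B, merged: 10:40-12:30, 14:30-14:40, 15:00-16:20.
10:00-11:30 \ B = 10:00-10:40.
12:40-14:00: nothing removed.
14:50-16:10 \ B = 14:50-15:00.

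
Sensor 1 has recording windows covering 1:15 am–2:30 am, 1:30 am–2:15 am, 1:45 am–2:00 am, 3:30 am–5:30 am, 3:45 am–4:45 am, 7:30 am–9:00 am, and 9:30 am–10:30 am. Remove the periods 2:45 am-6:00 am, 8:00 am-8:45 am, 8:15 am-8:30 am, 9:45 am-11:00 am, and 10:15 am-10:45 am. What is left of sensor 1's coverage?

1:15 am–2:30 am, 7:30 am–8:00 am, 8:45 am–9:00 am, 9:30 am–9:45 am

First set merges to 1:15 am–2:30 am, 3:30 am–5:30 am, 7:30 am–9:00 am, 9:30 am–10:30 am.
Second set merges to 2:45 am–6:00 am, 8:00 am–8:45 am, 9:45 am–11:00 am.
1:15 am–2:30 am: no B overlap → unchanged.
3:30 am–5:30 am: fully covered by B → removed.
7:30 am–9:00 am minus B → 7:30 am–8:00 am, 8:45 am–9:00 am.
9:30 am–10:30 am minus B → 9:30 am–9:45 am.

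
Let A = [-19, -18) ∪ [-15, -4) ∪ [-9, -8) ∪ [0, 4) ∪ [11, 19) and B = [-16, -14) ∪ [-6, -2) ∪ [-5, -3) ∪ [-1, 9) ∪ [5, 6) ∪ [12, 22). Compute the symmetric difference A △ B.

[-19, -18) ∪ [-16, -15) ∪ [-14, -6) ∪ [-4, -2) ∪ [-1, 0) ∪ [4, 9) ∪ [11, 12) ∪ [19, 22)

A, merged: [-19, -18), [-15, -4), [0, 4), [11, 19).
B, merged: [-16, -14), [-6, -2), [-1, 9), [12, 22).
A but not B: [-19, -18), [-14, -6), [11, 12).
B but not A: [-16, -15), [-4, -2), [-1, 0), [4, 9), [19, 22).
Combining gives A △ B.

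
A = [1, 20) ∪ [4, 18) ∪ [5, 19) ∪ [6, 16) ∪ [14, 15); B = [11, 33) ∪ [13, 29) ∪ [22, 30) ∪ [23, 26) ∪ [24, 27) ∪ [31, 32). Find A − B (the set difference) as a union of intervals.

[1, 11)

First set merges to [1, 20).
Second set merges to [11, 33).
[1, 20) with B removed leaves [1, 11).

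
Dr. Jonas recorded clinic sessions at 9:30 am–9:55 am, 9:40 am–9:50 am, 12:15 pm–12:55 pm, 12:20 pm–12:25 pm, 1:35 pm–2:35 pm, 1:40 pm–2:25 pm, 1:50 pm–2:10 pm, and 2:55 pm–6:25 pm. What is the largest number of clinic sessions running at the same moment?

Sweep endpoints in order; track running count of active intervals.
Peak of 3 reached at 1:50 pm.

3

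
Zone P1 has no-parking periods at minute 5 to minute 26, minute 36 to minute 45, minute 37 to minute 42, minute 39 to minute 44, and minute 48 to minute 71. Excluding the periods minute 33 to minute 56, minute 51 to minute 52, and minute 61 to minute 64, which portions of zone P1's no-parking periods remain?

minute 5 to minute 26, minute 56 to minute 61, minute 64 to minute 71

Merge the first list: minute 5 to minute 26, minute 36 to minute 45, minute 48 to minute 71.
Merge the second list: minute 33 to minute 56, minute 61 to minute 64.
minute 5 to minute 26: nothing removed.
minute 36 to minute 45: entirely removed.
minute 48 to minute 71 \ B = minute 56 to minute 61, minute 64 to minute 71.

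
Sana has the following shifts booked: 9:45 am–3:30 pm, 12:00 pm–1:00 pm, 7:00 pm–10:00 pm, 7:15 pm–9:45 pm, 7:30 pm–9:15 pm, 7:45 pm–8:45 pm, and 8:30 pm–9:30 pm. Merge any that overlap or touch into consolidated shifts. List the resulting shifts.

12:00 pm-1:00 pm overlaps/touches 9:45 am-3:30 pm → extend to 9:45 am-3:30 pm.
7:00 pm-10:00 pm is disjoint → start new block.
7:15 pm-9:45 pm overlaps/touches 7:00 pm-10:00 pm → extend to 7:00 pm-10:00 pm.
7:30 pm-9:15 pm overlaps/touches 7:00 pm-10:00 pm → extend to 7:00 pm-10:00 pm.
7:45 pm-8:45 pm overlaps/touches 7:00 pm-10:00 pm → extend to 7:00 pm-10:00 pm.
8:30 pm-9:30 pm overlaps/touches 7:00 pm-10:00 pm → extend to 7:00 pm-10:00 pm.

9:45 am-3:30 pm, 7:00 pm-10:00 pm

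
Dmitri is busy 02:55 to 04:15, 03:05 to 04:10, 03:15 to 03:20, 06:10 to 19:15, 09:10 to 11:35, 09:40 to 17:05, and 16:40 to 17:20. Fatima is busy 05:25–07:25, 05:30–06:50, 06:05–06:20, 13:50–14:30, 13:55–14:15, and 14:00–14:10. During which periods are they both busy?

06:10–07:25, 13:50–14:30

A, merged: 02:55–04:15, 06:10–19:15.
B, merged: 05:25–07:25, 13:50–14:30.
02:55–04:15 falls entirely outside B.
06:10–19:15 overlaps B on 06:10–07:25, 13:50–14:30.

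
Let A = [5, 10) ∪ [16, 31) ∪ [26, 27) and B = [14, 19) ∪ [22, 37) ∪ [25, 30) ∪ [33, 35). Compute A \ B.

Merge the first list: [5, 10), [16, 31).
Merge the second list: [14, 19), [22, 37).
[5, 10) is untouched.
[16, 31) with B removed leaves [19, 22).

[5, 10) ∪ [19, 22)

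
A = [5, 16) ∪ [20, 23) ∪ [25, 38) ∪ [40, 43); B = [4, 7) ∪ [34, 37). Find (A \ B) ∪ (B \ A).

Only in the first: [7, 16), [20, 23), [25, 34), [37, 38), [40, 43).
Only in the second: [4, 5).
Together these are the periods covered by exactly one.

[4, 5) ∪ [7, 16) ∪ [20, 23) ∪ [25, 34) ∪ [37, 38) ∪ [40, 43)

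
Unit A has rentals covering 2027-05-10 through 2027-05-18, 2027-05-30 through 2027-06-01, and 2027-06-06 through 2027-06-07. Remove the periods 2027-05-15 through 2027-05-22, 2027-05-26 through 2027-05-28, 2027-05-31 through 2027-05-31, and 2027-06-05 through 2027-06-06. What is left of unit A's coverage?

2027-05-10 through 2027-05-18 minus B → 2027-05-10 through 2027-05-14.
2027-05-30 through 2027-06-01 minus B → 2027-05-30 through 2027-05-30, 2027-06-01 through 2027-06-01.
2027-06-06 through 2027-06-07 minus B → 2027-06-07 through 2027-06-07.

2027-05-10 through 2027-05-14, 2027-05-30 through 2027-05-30, 2027-06-01 through 2027-06-01, 2027-06-07 through 2027-06-07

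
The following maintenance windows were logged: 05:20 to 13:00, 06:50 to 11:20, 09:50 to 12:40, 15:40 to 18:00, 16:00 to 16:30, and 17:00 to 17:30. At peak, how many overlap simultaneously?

Sweep endpoints in order; track running count of active intervals.
Peak of 3 reached at 09:50.

3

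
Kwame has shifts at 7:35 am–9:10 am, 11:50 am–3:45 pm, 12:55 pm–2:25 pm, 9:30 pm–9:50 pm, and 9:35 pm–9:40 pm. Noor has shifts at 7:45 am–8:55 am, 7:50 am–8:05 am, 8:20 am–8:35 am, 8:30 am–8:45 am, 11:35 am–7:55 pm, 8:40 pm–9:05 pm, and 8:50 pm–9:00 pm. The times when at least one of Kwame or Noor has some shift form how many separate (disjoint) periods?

4

Merge the first list: 7:35 am–9:10 am, 11:50 am–3:45 pm, 9:30 pm–9:50 pm.
Merge the second list: 7:45 am–8:55 am, 11:35 am–7:55 pm, 8:40 pm–9:05 pm.
A ∪ B = 7:35 am–9:10 am, 11:35 am–7:55 pm, 8:40 pm–9:05 pm, 9:30 pm–9:50 pm.
That is 4 disjoint pieces.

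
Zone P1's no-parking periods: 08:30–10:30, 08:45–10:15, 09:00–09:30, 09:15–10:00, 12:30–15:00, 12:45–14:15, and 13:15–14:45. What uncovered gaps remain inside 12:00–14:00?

12:00–12:30

The merged coverage is 08:30–10:30, 12:30–15:00.
Uncovered inside 12:00–14:00: 12:00–12:30.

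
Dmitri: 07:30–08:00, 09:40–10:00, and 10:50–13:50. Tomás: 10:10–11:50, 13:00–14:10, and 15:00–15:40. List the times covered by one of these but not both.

Only in the first: 07:30–08:00, 09:40–10:00, 11:50–13:00.
Only in the second: 10:10–10:50, 13:50–14:10, 15:00–15:40.
Together these are the periods covered by exactly one.

07:30–08:00, 09:40–10:00, 10:10–10:50, 11:50–13:00, 13:50–14:10, 15:00–15:40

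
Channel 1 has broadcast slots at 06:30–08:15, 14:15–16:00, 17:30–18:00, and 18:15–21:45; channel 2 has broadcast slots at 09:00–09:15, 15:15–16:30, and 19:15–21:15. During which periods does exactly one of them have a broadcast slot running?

06:30-08:15, 09:00-09:15, 14:15-15:15, 16:00-16:30, 17:30-18:00, 18:15-19:15, 21:15-21:45

A but not B: 06:30-08:15, 14:15-15:15, 17:30-18:00, 18:15-19:15, 21:15-21:45.
B but not A: 09:00-09:15, 16:00-16:30.
Combining gives A △ B.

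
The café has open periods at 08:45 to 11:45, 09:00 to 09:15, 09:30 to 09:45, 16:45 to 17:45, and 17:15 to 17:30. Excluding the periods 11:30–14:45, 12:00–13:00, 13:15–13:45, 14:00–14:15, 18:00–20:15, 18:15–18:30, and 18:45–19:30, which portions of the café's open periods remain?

08:45–11:30, 16:45–17:45

First set merges to 08:45–11:45, 16:45–17:45.
Second set merges to 11:30–14:45, 18:00–20:15.
08:45–11:45 minus B → 08:45–11:30.
16:45–17:45: no B overlap → unchanged.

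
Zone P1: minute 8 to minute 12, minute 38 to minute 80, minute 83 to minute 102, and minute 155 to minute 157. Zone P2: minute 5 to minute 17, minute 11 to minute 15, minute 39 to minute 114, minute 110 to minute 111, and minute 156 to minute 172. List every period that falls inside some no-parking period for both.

B, merged: minute 5 to minute 17, minute 39 to minute 114, minute 156 to minute 172.
minute 8 to minute 12 overlaps B on minute 8 to minute 12.
minute 38 to minute 80 overlaps B on minute 39 to minute 80.
minute 83 to minute 102 overlaps B on minute 83 to minute 102.
minute 155 to minute 157 overlaps B on minute 156 to minute 157.

minute 8 to minute 12, minute 39 to minute 80, minute 83 to minute 102, minute 156 to minute 157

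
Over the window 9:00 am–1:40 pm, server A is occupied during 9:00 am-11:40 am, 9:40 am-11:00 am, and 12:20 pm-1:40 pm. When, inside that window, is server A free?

Covered (merged): 9:00 am–11:40 am, 12:20 pm–1:40 pm.
Uncovered inside 9:00 am–1:40 pm: 11:40 am–12:20 pm.

11:40 am–12:20 pm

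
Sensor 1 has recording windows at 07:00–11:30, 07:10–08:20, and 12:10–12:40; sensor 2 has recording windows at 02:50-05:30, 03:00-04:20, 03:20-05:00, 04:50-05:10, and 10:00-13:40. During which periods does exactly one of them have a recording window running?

02:50-05:30, 07:00-10:00, 11:30-12:10, 12:40-13:40

Merge the first list: 07:00-11:30, 12:10-12:40.
Merge the second list: 02:50-05:30, 10:00-13:40.
Only in the first: 07:00-10:00.
Only in the second: 02:50-05:30, 11:30-12:10, 12:40-13:40.
Together these are the periods covered by exactly one.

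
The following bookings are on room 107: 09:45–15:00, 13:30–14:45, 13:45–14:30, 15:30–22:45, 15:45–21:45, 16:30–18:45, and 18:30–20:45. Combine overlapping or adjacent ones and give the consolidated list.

13:30-14:45 overlaps/touches 09:45-15:00 → extend to 09:45-15:00.
13:45-14:30 overlaps/touches 09:45-15:00 → extend to 09:45-15:00.
15:30-22:45 is disjoint → start new block.
15:45-21:45 overlaps/touches 15:30-22:45 → extend to 15:30-22:45.
16:30-18:45 overlaps/touches 15:30-22:45 → extend to 15:30-22:45.
18:30-20:45 overlaps/touches 15:30-22:45 → extend to 15:30-22:45.

09:45-15:00, 15:30-22:45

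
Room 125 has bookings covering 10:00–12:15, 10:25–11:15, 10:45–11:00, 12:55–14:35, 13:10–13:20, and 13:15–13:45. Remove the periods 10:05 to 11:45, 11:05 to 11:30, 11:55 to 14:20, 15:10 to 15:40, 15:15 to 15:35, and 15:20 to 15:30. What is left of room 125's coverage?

Merge the first list: 10:00-12:15, 12:55-14:35.
Merge the second list: 10:05-11:45, 11:55-14:20, 15:10-15:40.
10:00-12:15 with B removed leaves 10:00-10:05, 11:45-11:55.
12:55-14:35 with B removed leaves 14:20-14:35.

10:00-10:05, 11:45-11:55, 14:20-14:35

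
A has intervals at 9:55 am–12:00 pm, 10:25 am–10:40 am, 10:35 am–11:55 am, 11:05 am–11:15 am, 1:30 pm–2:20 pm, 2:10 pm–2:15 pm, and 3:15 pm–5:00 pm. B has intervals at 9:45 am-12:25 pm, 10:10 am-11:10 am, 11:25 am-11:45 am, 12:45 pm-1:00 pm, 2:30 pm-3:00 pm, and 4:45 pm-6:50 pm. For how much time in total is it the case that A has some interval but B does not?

2 h 20 min

A, merged: 9:55 am–12:00 pm, 1:30 pm–2:20 pm, 3:15 pm–5:00 pm.
B, merged: 9:45 am–12:25 pm, 12:45 pm–1:00 pm, 2:30 pm–3:00 pm, 4:45 pm–6:50 pm.
A \ B = 1:30 pm–2:20 pm, 3:15 pm–4:45 pm.
Total: 50 min + 1 h 30 min = 2 h 20 min.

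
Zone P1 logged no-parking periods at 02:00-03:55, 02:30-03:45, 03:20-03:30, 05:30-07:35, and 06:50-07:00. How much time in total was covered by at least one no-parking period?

Merged: 02:00–03:55, 05:30–07:35.
Lengths: 1 h 55 min + 2 h 5 min = 4 h.

4 h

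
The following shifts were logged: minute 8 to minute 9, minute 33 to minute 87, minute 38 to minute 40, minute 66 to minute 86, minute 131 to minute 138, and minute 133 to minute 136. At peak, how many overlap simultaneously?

Sweep endpoints in order; track running count of active intervals.
Peak of 2 reached at minute 38.

2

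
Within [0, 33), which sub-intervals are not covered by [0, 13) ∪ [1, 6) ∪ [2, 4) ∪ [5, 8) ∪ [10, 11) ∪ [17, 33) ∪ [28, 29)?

[13, 17)

After merging, the occupied span is [0, 13), [17, 33).
Complement within [0, 33): [13, 17).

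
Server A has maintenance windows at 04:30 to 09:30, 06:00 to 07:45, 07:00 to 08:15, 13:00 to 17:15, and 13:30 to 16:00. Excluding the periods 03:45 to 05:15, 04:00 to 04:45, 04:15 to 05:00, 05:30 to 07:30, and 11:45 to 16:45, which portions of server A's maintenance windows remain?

05:15–05:30, 07:30–09:30, 16:45–17:15

Merge the first list: 04:30–09:30, 13:00–17:15.
Merge the second list: 03:45–05:15, 05:30–07:30, 11:45–16:45.
04:30–09:30 with B removed leaves 05:15–05:30, 07:30–09:30.
13:00–17:15 with B removed leaves 16:45–17:15.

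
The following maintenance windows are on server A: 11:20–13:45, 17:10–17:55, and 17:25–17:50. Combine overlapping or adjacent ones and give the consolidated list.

17:10–17:55 is disjoint → start new block.
17:25–17:50 overlaps/touches 17:10–17:55 → extend to 17:10–17:55.

11:20–13:45, 17:10–17:55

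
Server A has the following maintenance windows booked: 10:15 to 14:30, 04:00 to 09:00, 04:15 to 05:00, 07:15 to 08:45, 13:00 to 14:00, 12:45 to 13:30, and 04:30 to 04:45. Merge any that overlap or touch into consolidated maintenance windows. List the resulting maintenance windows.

Sort by start: 04:00-09:00, 04:15-05:00, 04:30-04:45, 07:15-08:45, 10:15-14:30, 12:45-13:30, 13:00-14:00.
04:15-05:00 overlaps/touches 04:00-09:00 → extend to 04:00-09:00.
04:30-04:45 overlaps/touches 04:00-09:00 → extend to 04:00-09:00.
07:15-08:45 overlaps/touches 04:00-09:00 → extend to 04:00-09:00.
10:15-14:30 is disjoint → start new block.
12:45-13:30 overlaps/touches 10:15-14:30 → extend to 10:15-14:30.
13:00-14:00 overlaps/touches 10:15-14:30 → extend to 10:15-14:30.

04:00-09:00, 10:15-14:30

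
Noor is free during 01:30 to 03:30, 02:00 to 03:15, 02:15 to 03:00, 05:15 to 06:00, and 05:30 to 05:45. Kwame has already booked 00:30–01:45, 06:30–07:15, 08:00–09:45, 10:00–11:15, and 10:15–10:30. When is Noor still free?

Merge the first list: 01:30-03:30, 05:15-06:00.
Merge the second list: 00:30-01:45, 06:30-07:15, 08:00-09:45, 10:00-11:15.
01:30-03:30 \ B = 01:45-03:30.
05:15-06:00: nothing removed.

01:45-03:30, 05:15-06:00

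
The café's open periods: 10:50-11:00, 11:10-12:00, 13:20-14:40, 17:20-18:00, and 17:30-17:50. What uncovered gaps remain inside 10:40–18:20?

10:40–10:50, 11:00–11:10, 12:00–13:20, 14:40–17:20, 18:00–18:20

The merged coverage is 10:50–11:00, 11:10–12:00, 13:20–14:40, 17:20–18:00.
Complement within 10:40–18:20: 10:40–10:50, 11:00–11:10, 12:00–13:20, 14:40–17:20, 18:00–18:20.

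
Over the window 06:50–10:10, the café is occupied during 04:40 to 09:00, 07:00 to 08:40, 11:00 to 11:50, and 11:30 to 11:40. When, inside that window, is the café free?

09:00–10:10

The merged coverage is 04:40–09:00, 11:00–11:50.
Complement within 06:50–10:10: 09:00–10:10.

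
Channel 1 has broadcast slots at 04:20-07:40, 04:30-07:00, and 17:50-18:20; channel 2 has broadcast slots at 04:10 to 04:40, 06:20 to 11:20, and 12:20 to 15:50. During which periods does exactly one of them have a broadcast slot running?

A, merged: 04:20-07:40, 17:50-18:20.
Only in the first: 04:40-06:20, 17:50-18:20.
Only in the second: 04:10-04:20, 07:40-11:20, 12:20-15:50.
Together these are the periods covered by exactly one.

04:10-04:20, 04:40-06:20, 07:40-11:20, 12:20-15:50, 17:50-18:20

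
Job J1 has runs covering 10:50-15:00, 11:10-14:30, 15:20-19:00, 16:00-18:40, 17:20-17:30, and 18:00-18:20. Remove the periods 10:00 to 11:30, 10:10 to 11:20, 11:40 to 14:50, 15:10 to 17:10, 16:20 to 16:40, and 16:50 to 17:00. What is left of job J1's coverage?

11:30-11:40, 14:50-15:00, 17:10-19:00

Merge the first list: 10:50-15:00, 15:20-19:00.
Merge the second list: 10:00-11:30, 11:40-14:50, 15:10-17:10.
10:50-15:00 with B removed leaves 11:30-11:40, 14:50-15:00.
15:20-19:00 with B removed leaves 17:10-19:00.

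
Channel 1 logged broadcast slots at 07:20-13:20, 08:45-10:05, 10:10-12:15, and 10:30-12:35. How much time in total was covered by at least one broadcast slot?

Merged: 07:20–13:20.
Length: 6 h.

6 h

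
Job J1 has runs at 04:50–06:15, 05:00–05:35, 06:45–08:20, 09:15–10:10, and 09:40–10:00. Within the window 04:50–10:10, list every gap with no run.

06:15–06:45, 08:20–09:15

After merging, the occupied span is 04:50–06:15, 06:45–08:20, 09:15–10:10.
Complement within 04:50–10:10: 06:15–06:45, 08:20–09:15.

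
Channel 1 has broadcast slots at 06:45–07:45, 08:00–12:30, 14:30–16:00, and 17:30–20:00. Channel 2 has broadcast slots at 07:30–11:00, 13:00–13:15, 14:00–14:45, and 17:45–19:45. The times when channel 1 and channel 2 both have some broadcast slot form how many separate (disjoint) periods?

4

A ∩ B = 07:30-07:45, 08:00-11:00, 14:30-14:45, 17:45-19:45.
That is 4 disjoint pieces.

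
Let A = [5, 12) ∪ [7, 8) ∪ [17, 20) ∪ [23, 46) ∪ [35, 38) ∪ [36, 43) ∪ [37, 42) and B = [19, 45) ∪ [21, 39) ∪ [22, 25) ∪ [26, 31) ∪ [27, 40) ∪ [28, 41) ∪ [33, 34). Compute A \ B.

Merge the first list: [5, 12), [17, 20), [23, 46).
Merge the second list: [19, 45).
[5, 12): no B overlap → unchanged.
[17, 20) minus B → [17, 19).
[23, 46) minus B → [45, 46).

[5, 12) ∪ [17, 19) ∪ [45, 46)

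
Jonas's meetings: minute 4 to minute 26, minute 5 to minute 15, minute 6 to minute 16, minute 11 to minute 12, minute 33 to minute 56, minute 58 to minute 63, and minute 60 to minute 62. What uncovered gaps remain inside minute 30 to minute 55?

Covered (merged): minute 4 to minute 26, minute 33 to minute 56, minute 58 to minute 63.
Uncovered inside minute 30 to minute 55: minute 30 to minute 33.

minute 30 to minute 33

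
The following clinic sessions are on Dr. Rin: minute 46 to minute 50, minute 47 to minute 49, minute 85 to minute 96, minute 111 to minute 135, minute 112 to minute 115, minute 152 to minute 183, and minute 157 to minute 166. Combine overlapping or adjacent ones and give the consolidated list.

minute 46 to minute 50, minute 85 to minute 96, minute 111 to minute 135, minute 152 to minute 183

minute 47 to minute 49 overlaps/touches minute 46 to minute 50 → extend to minute 46 to minute 50.
minute 85 to minute 96 is disjoint → start new block.
minute 111 to minute 135 is disjoint → start new block.
minute 112 to minute 115 overlaps/touches minute 111 to minute 135 → extend to minute 111 to minute 135.
minute 152 to minute 183 is disjoint → start new block.
minute 157 to minute 166 overlaps/touches minute 152 to minute 183 → extend to minute 152 to minute 183.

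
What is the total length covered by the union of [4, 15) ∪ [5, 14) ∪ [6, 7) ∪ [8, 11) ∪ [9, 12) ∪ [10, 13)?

11

Merged: [4, 15).
Length: 11.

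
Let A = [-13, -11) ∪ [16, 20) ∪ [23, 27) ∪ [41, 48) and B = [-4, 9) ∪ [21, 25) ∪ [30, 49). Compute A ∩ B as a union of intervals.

[-13, -11): no overlap with the second set.
[16, 20): no overlap with the second set.
[23, 27) meets the second set on [23, 25).
[41, 48) meets the second set on [41, 48).

[23, 25) ∪ [41, 48)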